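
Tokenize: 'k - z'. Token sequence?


Scan left to right, longest-match per lexeme
Tokens: ID(k), OP(-), ID(z)


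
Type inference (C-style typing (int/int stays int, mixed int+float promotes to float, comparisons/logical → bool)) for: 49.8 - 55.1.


Operand types: float - float
Rule: mixed int/float promotes to float; int/int stays int
Result type: float


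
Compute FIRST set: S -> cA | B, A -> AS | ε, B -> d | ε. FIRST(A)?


Per alternative of A: FIRST(AS) = {c, d, ε}; FIRST(ε) = {ε}
FIRST(A) = {c, d, ε}


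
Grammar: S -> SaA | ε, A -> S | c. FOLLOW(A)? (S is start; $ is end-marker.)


$ ∈ FOLLOW(S). For each A -> αBβ: add FIRST(β)\{ε} to FOLLOW(B); if β nullable, add FOLLOW(A).
FOLLOW(A) = {$, a}


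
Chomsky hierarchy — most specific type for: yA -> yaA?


LHS has context (more than one symbol) and |LHS| ≤ |RHS|
Classification: Type 1 (Context-Sensitive)


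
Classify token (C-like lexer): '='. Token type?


Pattern: operator symbol
Type: OPERATOR


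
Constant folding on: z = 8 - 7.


8 - 7 = 1 at compile time
Optimized: z = 1


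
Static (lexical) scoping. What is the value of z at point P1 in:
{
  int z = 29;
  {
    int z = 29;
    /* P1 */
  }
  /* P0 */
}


z declared in the same block as P1
z = 29


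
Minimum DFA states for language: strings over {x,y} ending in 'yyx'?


Track the longest suffix of input matching a prefix of 'yyx': 4 classes (prefixes of length 0..3)
Minimal DFA: 4 states


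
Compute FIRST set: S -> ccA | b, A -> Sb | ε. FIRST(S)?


Per alternative of S: FIRST(ccA) = {c}; FIRST(b) = {b}
FIRST(S) = {b, c}


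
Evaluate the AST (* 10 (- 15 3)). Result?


Evaluate inner: (- 15 3) = 12
Evaluate root: (* 10 12) = 120
Result: 120


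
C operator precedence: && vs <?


'<' is relational (level 7); '&&' is logical AND (level 2)
Higher level binds tighter
'<' has higher precedence than '&&'


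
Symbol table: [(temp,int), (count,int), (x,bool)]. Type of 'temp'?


Lookup 'temp' → type int


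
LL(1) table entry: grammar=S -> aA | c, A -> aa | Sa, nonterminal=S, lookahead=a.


For [S, a]: 'a' ∈ FIRST(aA)
Entry: S -> aA


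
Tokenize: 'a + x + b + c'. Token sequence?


Scan left to right, longest-match per lexeme
Tokens: ID(a), OP(+), ID(x), OP(+), ID(b), OP(+), ID(c)


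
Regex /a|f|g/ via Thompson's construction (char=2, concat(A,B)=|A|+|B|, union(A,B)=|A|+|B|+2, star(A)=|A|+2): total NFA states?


Syntax tree has 3 char leaf(s), 2 union(s), 0 star(s)
chars contribute 3×2 = 6; each union adds +2; each star adds +2
Total: 6 + 4 + 0 = 10 states


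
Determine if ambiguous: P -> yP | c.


right-linear, alternatives start with distinct terminals 'y' vs 'c': unique leftmost derivation
Unambiguous


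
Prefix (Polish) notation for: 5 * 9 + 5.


left-to-right (same/higher precedence on left): tree is (+ (* 5 9) 5)
Prefix: + * 5 9 5


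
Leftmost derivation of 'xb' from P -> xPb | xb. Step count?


Derivation: P => xb
Steps: 1


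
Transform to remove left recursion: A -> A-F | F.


Left-recursive alternatives: A-F; non-recursive: F
Introduce A': A -> FA', A' -> -FA' | ε


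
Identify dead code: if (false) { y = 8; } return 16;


condition is constant false, so the whole block is unreachable
Dead: 'if (false) { y = 8; }'


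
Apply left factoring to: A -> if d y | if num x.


Common prefix: 'if'
Factored: A -> if A', A' -> d y | num x


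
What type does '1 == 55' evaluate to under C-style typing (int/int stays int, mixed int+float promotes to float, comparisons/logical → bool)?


Operand types: int == int
Rule: comparison yields bool
Result type: bool


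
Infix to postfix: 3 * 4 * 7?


Left to right (same or higher precedence on left)
Postfix: 3 4 * 7 *


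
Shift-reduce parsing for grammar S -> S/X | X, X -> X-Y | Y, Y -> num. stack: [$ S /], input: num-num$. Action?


no handle ('S/' is not any RHS); shift 'num'
Action: shift


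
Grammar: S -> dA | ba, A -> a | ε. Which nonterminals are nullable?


A nonterminal is nullable iff some alternative derives ε (directly, or every symbol in it is nullable)
Nullable: {A}


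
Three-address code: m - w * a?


Break into single-operator statements:
t1 = w * a
t2 = m - t1


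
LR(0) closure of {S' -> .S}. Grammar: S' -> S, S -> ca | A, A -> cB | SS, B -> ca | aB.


Start: S' -> .S
For each item with dot before a nonterminal B, add B -> .γ for every B-production
Closure: [S' -> .S, S -> .ca, S -> .A, A -> .cB, A -> .SS]


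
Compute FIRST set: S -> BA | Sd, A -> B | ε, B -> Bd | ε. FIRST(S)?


Per alternative of S: FIRST(BA) = {d, ε}; FIRST(Sd) = {d}
FIRST(S) = {d, ε}


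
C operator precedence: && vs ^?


'^' is bitwise XOR (level 4); '&&' is logical AND (level 2)
Higher level binds tighter
'^' has higher precedence than '&&'


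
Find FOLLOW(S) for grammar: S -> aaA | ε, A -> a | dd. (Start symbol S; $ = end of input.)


$ ∈ FOLLOW(S). For each A -> αBβ: add FIRST(β)\{ε} to FOLLOW(B); if β nullable, add FOLLOW(A).
FOLLOW(S) = {$}


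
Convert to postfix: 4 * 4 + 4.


Left to right (same or higher precedence on left)
Postfix: 4 4 * 4 +


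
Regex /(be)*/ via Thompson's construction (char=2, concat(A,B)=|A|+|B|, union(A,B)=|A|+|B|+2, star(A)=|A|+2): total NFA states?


Syntax tree has 2 char leaf(s), 0 union(s), 1 star(s)
chars contribute 2×2 = 4; each union adds +2; each star adds +2
Total: 4 + 0 + 2 = 6 states


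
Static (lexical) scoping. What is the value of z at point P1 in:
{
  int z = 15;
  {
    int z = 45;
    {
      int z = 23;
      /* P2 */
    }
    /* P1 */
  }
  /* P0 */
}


z declared in the same block as P1
z = 45


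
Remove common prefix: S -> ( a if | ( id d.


Common prefix: '('
Factored: S -> ( S', S' -> a if | id d


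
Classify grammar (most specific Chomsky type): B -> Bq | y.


Left-linear: every RHS is a terminal or one nonterminal followed by a terminal
Classification: Type 3 (Regular)


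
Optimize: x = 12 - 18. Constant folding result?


12 - 18 = -6 at compile time
Optimized: x = -6


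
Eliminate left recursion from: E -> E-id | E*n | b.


Left-recursive alternatives: E-id, E*n; non-recursive: b
Introduce E': E -> bE', E' -> -idE' | *nE' | ε


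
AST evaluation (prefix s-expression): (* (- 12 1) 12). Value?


Evaluate inner: (- 12 1) = 11
Evaluate root: (* 11 12) = 132
Result: 132


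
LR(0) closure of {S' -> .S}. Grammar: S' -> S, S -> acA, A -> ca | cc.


Start: S' -> .S
For each item with dot before a nonterminal B, add B -> .γ for every B-production
Closure: [S' -> .S, S -> .acA]


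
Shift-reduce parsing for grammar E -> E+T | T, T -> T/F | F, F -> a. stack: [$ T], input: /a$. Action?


shift '/' to continue T -> T/F
Action: shift


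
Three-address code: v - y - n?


Break into single-operator statements:
t1 = v - y
t2 = t1 - n


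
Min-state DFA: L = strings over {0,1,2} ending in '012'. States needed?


Track the longest suffix of input matching a prefix of '012': 4 classes (prefixes of length 0..3)
Minimal DFA: 4 states


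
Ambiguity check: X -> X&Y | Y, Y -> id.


precedence layered via separate nonterminal Y: deterministic
Unambiguous


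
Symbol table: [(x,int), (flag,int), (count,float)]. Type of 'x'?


Lookup 'x' → type int


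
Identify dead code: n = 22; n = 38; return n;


first assignment to n is overwritten before any read
Dead: 'n = 22'


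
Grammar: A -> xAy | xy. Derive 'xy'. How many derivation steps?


Derivation: A => xy
Steps: 1


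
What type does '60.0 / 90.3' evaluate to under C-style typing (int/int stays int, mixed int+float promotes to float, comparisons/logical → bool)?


Operand types: float / float
Rule: mixed int/float promotes to float; int/int stays int
Result type: float


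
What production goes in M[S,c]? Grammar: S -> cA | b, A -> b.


For [S, c]: 'c' ∈ FIRST(cA)
Entry: S -> cA


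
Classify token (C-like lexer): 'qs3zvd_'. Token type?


Pattern: letter/underscore followed by alphanumerics, not a keyword
Type: IDENTIFIER


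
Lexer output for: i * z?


Scan left to right, longest-match per lexeme
Tokens: ID(i), OP(*), ID(z)


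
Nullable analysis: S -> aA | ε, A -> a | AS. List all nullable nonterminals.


A nonterminal is nullable iff some alternative derives ε (directly, or every symbol in it is nullable)
Nullable: {S}


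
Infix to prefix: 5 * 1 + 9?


left-to-right (same/higher precedence on left): tree is (+ (* 5 1) 9)
Prefix: + * 5 1 9


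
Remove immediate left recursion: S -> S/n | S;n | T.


Left-recursive alternatives: S/n, S;n; non-recursive: T
Introduce S': S -> TS', S' -> /nS' | ;nS' | ε


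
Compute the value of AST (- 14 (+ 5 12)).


Evaluate inner: (+ 5 12) = 17
Evaluate root: (- 14 17) = -3
Result: -3


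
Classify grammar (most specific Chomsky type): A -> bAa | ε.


Single nonterminal LHS, but b^n a^n is not regular
Classification: Type 2 (Context-Free)


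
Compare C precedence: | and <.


'<' is relational (level 7); '|' is bitwise OR (level 3)
Higher level binds tighter
'<' has higher precedence than '|'


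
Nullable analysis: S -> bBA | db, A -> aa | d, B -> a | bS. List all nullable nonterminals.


A nonterminal is nullable iff some alternative derives ε (directly, or every symbol in it is nullable)
Nullable: {}


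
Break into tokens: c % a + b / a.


Scan left to right, longest-match per lexeme
Tokens: ID(c), OP(%), ID(a), OP(+), ID(b), OP(/), ID(a)


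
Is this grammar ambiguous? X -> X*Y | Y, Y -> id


precedence layered via separate nonterminal Y: deterministic
Unambiguous


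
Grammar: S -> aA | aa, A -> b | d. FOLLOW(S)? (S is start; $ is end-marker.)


$ ∈ FOLLOW(S). For each A -> αBβ: add FIRST(β)\{ε} to FOLLOW(B); if β nullable, add FOLLOW(A).
FOLLOW(S) = {$}


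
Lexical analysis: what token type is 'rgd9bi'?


Pattern: letter/underscore followed by alphanumerics, not a keyword
Type: IDENTIFIER


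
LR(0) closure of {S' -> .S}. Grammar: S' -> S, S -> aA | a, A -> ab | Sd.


Start: S' -> .S
For each item with dot before a nonterminal B, add B -> .γ for every B-production
Closure: [S' -> .S, S -> .aA, S -> .a]


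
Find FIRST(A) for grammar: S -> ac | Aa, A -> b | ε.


Per alternative of A: FIRST(b) = {b}; FIRST(ε) = {ε}
FIRST(A) = {b, ε}


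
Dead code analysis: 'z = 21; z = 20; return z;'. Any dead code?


first assignment to z is overwritten before any read
Dead: 'z = 21'


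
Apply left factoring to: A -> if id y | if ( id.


Common prefix: 'if'
Factored: A -> if A', A' -> id y | ( id


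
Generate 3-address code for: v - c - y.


Break into single-operator statements:
t1 = v - c
t2 = t1 - y


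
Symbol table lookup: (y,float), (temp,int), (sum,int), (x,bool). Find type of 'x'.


Lookup 'x' → type bool


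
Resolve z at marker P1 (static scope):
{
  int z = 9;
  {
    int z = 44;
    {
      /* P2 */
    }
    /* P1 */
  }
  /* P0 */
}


z declared in the same block as P1
z = 44


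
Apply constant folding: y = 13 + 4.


13 + 4 = 17 at compile time
Optimized: y = 17


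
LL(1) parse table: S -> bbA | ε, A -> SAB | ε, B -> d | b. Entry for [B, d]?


For [B, d]: 'd' ∈ FIRST(d)
Entry: B -> d


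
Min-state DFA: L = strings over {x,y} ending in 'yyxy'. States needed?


Track the longest suffix of input matching a prefix of 'yyxy': 5 classes (prefixes of length 0..4)
Minimal DFA: 5 states


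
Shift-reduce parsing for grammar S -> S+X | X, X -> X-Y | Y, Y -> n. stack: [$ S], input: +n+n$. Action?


shift '+' to continue S -> S+X
Action: shift


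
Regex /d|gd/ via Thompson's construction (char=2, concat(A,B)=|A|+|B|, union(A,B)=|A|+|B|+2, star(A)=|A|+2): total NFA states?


Syntax tree has 3 char leaf(s), 1 union(s), 0 star(s)
chars contribute 3×2 = 6; each union adds +2; each star adds +2
Total: 6 + 2 + 0 = 8 states


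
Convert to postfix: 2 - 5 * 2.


* has higher precedence, evaluate 5*2 first
Postfix: 2 5 2 * -


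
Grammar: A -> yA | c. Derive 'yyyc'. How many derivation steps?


Derivation: A => yA => yyA => yyyA => yyyc
Steps: 4


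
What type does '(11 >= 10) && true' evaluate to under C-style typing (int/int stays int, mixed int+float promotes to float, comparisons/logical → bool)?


Operand types: bool && bool
Rule: logical operators take bool operands and yield bool
Result type: bool


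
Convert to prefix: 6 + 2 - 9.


left-to-right (same/higher precedence on left): tree is (- (+ 6 2) 9)
Prefix: - + 6 2 9


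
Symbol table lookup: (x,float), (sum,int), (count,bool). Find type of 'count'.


Lookup 'count' → type bool


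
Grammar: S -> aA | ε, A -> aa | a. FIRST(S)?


Per alternative of S: FIRST(aA) = {a}; FIRST(ε) = {ε}
FIRST(S) = {a, ε}


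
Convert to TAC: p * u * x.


Break into single-operator statements:
t1 = p * u
t2 = t1 * x


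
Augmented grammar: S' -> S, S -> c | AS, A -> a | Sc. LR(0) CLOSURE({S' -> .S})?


Start: S' -> .S
For each item with dot before a nonterminal B, add B -> .γ for every B-production
Closure: [S' -> .S, S -> .c, S -> .AS, A -> .a, A -> .Sc]


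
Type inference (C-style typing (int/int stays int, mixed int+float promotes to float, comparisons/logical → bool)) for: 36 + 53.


Operand types: int + int
Rule: mixed int/float promotes to float; int/int stays int
Result type: int


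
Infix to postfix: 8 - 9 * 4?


* has higher precedence, evaluate 9*4 first
Postfix: 8 9 4 * -


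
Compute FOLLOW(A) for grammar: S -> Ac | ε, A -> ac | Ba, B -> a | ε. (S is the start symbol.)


$ ∈ FOLLOW(S). For each A -> αBβ: add FIRST(β)\{ε} to FOLLOW(B); if β nullable, add FOLLOW(A).
FOLLOW(A) = {c}


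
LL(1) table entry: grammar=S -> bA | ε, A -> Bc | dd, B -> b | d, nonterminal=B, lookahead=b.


For [B, b]: 'b' ∈ FIRST(b)
Entry: B -> b


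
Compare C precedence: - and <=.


'-' is additive (level 9); '<=' is relational (level 7)
Higher level binds tighter
'-' has higher precedence than '<='


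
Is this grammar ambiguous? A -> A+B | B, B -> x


precedence layered via separate nonterminal B: deterministic
Unambiguous


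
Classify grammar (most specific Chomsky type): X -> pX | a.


Right-linear: every RHS is a terminal or a terminal followed by one nonterminal
Classification: Type 3 (Regular)


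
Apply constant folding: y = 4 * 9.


4 * 9 = 36 at compile time
Optimized: y = 36


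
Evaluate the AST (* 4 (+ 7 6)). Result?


Evaluate inner: (+ 7 6) = 13
Evaluate root: (* 4 13) = 52
Result: 52


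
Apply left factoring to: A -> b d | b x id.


Common prefix: 'b'
Factored: A -> b A', A' -> d | x id


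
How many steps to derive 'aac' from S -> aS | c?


Derivation: S => aS => aaS => aac
Steps: 3


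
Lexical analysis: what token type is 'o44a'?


Pattern: letter/underscore followed by alphanumerics, not a keyword
Type: IDENTIFIER


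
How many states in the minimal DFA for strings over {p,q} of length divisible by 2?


Track length mod 2: states 0..1, accept at 0
Minimal DFA: 2 states


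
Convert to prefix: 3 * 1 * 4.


left-to-right (same/higher precedence on left): tree is (* (* 3 1) 4)
Prefix: * * 3 1 4


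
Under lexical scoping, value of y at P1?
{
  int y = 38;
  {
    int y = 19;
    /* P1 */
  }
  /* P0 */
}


y declared in the same block as P1
y = 19


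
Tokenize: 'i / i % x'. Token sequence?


Scan left to right, longest-match per lexeme
Tokens: ID(i), OP(/), ID(i), OP(%), ID(x)


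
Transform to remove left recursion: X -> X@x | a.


Left-recursive alternatives: X@x; non-recursive: a
Introduce X': X -> aX', X' -> @xX' | ε


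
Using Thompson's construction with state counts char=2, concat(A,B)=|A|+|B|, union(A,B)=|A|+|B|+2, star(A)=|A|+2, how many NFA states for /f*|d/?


Syntax tree has 2 char leaf(s), 1 union(s), 1 star(s)
chars contribute 2×2 = 4; each union adds +2; each star adds +2
Total: 4 + 2 + 2 = 8 states


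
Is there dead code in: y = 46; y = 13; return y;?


first assignment to y is overwritten before any read
Dead: 'y = 46'


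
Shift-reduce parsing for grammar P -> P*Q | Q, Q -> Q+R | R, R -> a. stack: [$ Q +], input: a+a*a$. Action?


no handle; shift 'a'
Action: shift


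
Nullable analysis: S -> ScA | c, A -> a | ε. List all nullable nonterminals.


A nonterminal is nullable iff some alternative derives ε (directly, or every symbol in it is nullable)
Nullable: {A}


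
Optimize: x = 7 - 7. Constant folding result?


7 - 7 = 0 at compile time
Optimized: x = 0


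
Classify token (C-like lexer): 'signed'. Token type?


Pattern: reserved word
Type: KEYWORD


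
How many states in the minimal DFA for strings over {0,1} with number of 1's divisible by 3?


Track (count of 1) mod 3: states 0..2, accept at 0
Minimal DFA: 3 states


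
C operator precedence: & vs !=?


'!=' is equality (level 6); '&' is bitwise AND (level 5)
Higher level binds tighter
'!=' has higher precedence than '&'


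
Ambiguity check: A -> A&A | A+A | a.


'a&a+a' has two parse trees (no precedence encoded between & and +)
Ambiguous


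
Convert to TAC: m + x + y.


Break into single-operator statements:
t1 = m + x
t2 = t1 + y


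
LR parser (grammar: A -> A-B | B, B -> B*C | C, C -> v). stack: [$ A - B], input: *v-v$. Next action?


'*' can extend B; shift to build B -> B*C
Action: shift


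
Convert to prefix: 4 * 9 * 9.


left-to-right (same/higher precedence on left): tree is (* (* 4 9) 9)
Prefix: * * 4 9 9


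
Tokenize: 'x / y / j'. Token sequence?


Scan left to right, longest-match per lexeme
Tokens: ID(x), OP(/), ID(y), OP(/), ID(j)


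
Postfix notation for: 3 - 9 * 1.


* has higher precedence, evaluate 9*1 first
Postfix: 3 9 1 * -


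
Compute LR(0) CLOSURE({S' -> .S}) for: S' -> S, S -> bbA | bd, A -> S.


Start: S' -> .S
For each item with dot before a nonterminal B, add B -> .γ for every B-production
Closure: [S' -> .S, S -> .bbA, S -> .bd]


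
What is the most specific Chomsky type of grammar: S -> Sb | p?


Left-linear: every RHS is a terminal or one nonterminal followed by a terminal
Classification: Type 3 (Regular)


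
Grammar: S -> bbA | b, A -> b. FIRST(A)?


Per alternative of A: FIRST(b) = {b}
FIRST(A) = {b}


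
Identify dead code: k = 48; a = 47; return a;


k is assigned but never read
Dead: 'k = 48'


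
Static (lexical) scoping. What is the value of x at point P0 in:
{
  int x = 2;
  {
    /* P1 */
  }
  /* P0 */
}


x declared in the same block as P0
x = 2


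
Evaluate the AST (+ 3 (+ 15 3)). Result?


Evaluate inner: (+ 15 3) = 18
Evaluate root: (+ 3 18) = 21
Result: 21


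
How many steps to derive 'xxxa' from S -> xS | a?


Derivation: S => xS => xxS => xxxS => xxxa
Steps: 4


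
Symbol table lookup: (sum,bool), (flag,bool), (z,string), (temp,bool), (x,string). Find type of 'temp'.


Lookup 'temp' → type bool


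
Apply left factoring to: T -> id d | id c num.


Common prefix: 'id'
Factored: T -> id T', T' -> d | c num


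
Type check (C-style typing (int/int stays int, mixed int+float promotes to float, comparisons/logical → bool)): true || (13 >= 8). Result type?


Operand types: bool || bool
Rule: logical operators take bool operands and yield bool
Result type: bool


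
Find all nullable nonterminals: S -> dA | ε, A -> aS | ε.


A nonterminal is nullable iff some alternative derives ε (directly, or every symbol in it is nullable)
Nullable: {A, S}


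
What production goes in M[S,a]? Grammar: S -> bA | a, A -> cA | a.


For [S, a]: 'a' ∈ FIRST(a)
Entry: S -> a


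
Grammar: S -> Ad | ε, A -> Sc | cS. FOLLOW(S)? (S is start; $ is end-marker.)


$ ∈ FOLLOW(S). For each A -> αBβ: add FIRST(β)\{ε} to FOLLOW(B); if β nullable, add FOLLOW(A).
FOLLOW(S) = {$, c, d}


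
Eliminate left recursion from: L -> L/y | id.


Left-recursive alternatives: L/y; non-recursive: id
Introduce L': L -> idL', L' -> /yL' | ε


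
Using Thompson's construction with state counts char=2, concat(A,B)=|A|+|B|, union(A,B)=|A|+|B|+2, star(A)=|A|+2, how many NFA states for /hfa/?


Syntax tree has 3 char leaf(s), 0 union(s), 0 star(s)
chars contribute 3×2 = 6; each union adds +2; each star adds +2
Total: 6 + 0 + 0 = 6 states


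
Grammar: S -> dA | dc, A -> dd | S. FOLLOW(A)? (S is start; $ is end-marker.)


$ ∈ FOLLOW(S). For each A -> αBβ: add FIRST(β)\{ε} to FOLLOW(B); if β nullable, add FOLLOW(A).
FOLLOW(A) = {$}


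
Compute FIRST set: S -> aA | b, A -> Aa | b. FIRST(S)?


Per alternative of S: FIRST(aA) = {a}; FIRST(b) = {b}
FIRST(S) = {a, b}


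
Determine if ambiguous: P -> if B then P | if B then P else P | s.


dangling else: 'if B then if B then s else s' parses two ways
Ambiguous


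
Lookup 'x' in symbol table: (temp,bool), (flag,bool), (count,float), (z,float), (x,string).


Lookup 'x' → type string


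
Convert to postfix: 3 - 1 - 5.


Left to right (same or higher precedence on left)
Postfix: 3 1 - 5 -


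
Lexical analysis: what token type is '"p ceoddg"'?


Pattern: double-quoted sequence
Type: STRING_LITERAL


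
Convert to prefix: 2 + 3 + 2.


left-to-right (same/higher precedence on left): tree is (+ (+ 2 3) 2)
Prefix: + + 2 3 2


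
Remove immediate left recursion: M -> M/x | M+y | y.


Left-recursive alternatives: M/x, M+y; non-recursive: y
Introduce M': M -> yM', M' -> /xM' | +yM' | ε


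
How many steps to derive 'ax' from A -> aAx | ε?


Derivation: A => aAx => ax
Steps: 2


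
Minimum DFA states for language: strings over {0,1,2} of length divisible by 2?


Track length mod 2: states 0..1, accept at 0
Minimal DFA: 2 states


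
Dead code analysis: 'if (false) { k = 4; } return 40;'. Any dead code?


condition is constant false, so the whole block is unreachable
Dead: 'if (false) { k = 4; }'


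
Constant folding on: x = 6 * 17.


6 * 17 = 102 at compile time
Optimized: x = 102


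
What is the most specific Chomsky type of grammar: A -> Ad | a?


Left-linear: every RHS is a terminal or one nonterminal followed by a terminal
Classification: Type 3 (Regular)


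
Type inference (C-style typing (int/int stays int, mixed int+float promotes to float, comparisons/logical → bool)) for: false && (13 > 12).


Operand types: bool && bool
Rule: logical operators take bool operands and yield bool
Result type: bool


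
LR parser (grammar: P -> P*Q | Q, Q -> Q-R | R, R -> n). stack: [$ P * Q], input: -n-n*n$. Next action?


'-' can extend Q; shift to build Q -> Q-R
Action: shift


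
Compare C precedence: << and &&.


'<<' is shift (level 8); '&&' is logical AND (level 2)
Higher level binds tighter
'<<' has higher precedence than '&&'


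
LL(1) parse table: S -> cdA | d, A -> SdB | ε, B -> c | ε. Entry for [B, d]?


For [B, d]: ε is nullable and 'd' ∈ FOLLOW(B)
Entry: B -> ε


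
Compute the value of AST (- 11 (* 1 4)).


Evaluate inner: (* 1 4) = 4
Evaluate root: (- 11 4) = 7
Result: 7


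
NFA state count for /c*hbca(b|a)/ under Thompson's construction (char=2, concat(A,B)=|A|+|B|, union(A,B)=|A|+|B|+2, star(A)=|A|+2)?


Syntax tree has 7 char leaf(s), 1 union(s), 1 star(s)
chars contribute 7×2 = 14; each union adds +2; each star adds +2
Total: 14 + 2 + 2 = 18 states


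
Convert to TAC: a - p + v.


Break into single-operator statements:
t1 = a - p
t2 = t1 + v


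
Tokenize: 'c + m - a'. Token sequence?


Scan left to right, longest-match per lexeme
Tokens: ID(c), OP(+), ID(m), OP(-), ID(a)


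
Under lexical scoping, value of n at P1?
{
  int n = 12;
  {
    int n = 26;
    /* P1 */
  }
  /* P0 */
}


n declared in the same block as P1
n = 26


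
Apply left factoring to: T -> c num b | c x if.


Common prefix: 'c'
Factored: T -> c T', T' -> num b | x if


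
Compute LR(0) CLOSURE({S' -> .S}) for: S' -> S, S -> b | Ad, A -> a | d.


Start: S' -> .S
For each item with dot before a nonterminal B, add B -> .γ for every B-production
Closure: [S' -> .S, S -> .b, S -> .Ad, A -> .a, A -> .d]


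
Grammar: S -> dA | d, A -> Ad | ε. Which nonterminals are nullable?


A nonterminal is nullable iff some alternative derives ε (directly, or every symbol in it is nullable)
Nullable: {A}


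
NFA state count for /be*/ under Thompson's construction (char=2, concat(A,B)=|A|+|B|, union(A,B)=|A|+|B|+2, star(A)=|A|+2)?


Syntax tree has 2 char leaf(s), 0 union(s), 1 star(s)
chars contribute 2×2 = 4; each union adds +2; each star adds +2
Total: 4 + 0 + 2 = 6 states


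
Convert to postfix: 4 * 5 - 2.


Left to right (same or higher precedence on left)
Postfix: 4 5 * 2 -


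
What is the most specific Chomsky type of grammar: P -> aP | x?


Right-linear: every RHS is a terminal or a terminal followed by one nonterminal
Classification: Type 3 (Regular)


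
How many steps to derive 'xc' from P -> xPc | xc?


Derivation: P => xc
Steps: 1


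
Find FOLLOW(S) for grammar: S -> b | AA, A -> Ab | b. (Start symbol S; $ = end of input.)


$ ∈ FOLLOW(S). For each A -> αBβ: add FIRST(β)\{ε} to FOLLOW(B); if β nullable, add FOLLOW(A).
FOLLOW(S) = {$}


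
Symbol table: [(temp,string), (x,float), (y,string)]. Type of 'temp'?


Lookup 'temp' → type string


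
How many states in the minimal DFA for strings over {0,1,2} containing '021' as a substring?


KMP-style automaton: 3 progress states + 1 absorbing accept = 4
Minimal DFA: 4 states


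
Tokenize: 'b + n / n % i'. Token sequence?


Scan left to right, longest-match per lexeme
Tokens: ID(b), OP(+), ID(n), OP(/), ID(n), OP(%), ID(i)


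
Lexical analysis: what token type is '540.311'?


Pattern: digits with a decimal point
Type: FLOAT_LITERAL


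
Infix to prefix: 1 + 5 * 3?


'*' binds tighter: tree is (+ 1 (* 5 3))
Prefix: + 1 * 5 3


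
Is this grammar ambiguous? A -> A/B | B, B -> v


precedence layered via separate nonterminal B: deterministic
Unambiguous


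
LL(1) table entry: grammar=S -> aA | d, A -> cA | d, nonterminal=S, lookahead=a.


For [S, a]: 'a' ∈ FIRST(aA)
Entry: S -> aA


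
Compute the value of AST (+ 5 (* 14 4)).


Evaluate inner: (* 14 4) = 56
Evaluate root: (+ 5 56) = 61
Result: 61


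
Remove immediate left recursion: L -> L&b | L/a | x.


Left-recursive alternatives: L&b, L/a; non-recursive: x
Introduce L': L -> xL', L' -> &bL' | /aL' | ε


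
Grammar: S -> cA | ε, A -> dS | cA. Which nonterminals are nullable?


A nonterminal is nullable iff some alternative derives ε (directly, or every symbol in it is nullable)
Nullable: {S}


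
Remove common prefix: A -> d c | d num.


Common prefix: 'd'
Factored: A -> d A', A' -> c | num


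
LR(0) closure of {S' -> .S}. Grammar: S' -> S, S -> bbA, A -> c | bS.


Start: S' -> .S
For each item with dot before a nonterminal B, add B -> .γ for every B-production
Closure: [S' -> .S, S -> .bbA]


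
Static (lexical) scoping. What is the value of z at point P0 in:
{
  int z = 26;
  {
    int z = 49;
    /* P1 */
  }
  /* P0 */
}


z declared in the same block as P0
z = 26


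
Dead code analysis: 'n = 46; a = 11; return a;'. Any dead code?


n is assigned but never read
Dead: 'n = 46'


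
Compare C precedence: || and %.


'%' is multiplicative (level 10); '||' is logical OR (level 1)
Higher level binds tighter
'%' has higher precedence than '||'


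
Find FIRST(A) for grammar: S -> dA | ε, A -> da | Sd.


Per alternative of A: FIRST(da) = {d}; FIRST(Sd) = {d}
FIRST(A) = {d}


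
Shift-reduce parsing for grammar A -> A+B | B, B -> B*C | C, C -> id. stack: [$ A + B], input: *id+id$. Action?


'*' can extend B; shift to build B -> B*C
Action: shift


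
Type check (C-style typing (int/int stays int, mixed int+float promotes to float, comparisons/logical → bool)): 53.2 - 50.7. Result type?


Operand types: float - float
Rule: mixed int/float promotes to float; int/int stays int
Result type: float


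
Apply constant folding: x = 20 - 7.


20 - 7 = 13 at compile time
Optimized: x = 13


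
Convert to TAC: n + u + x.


Break into single-operator statements:
t1 = n + u
t2 = t1 + x


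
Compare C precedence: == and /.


'/' is multiplicative (level 10); '==' is equality (level 6)
Higher level binds tighter
'/' has higher precedence than '=='


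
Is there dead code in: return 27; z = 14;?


statement follows a return and is unreachable
Dead: 'z = 14'


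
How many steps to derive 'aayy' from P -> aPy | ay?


Derivation: P => aPy => aayy
Steps: 2


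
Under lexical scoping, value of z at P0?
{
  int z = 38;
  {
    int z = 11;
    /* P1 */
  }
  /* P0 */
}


z declared in the same block as P0
z = 38


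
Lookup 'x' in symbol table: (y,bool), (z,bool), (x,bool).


Lookup 'x' → type bool


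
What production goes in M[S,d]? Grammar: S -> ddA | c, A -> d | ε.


For [S, d]: 'd' ∈ FIRST(ddA)
Entry: S -> ddA


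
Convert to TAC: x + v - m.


Break into single-operator statements:
t1 = x + v
t2 = t1 - m


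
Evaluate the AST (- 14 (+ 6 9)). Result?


Evaluate inner: (+ 6 9) = 15
Evaluate root: (- 14 15) = -1
Result: -1


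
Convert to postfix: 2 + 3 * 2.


* has higher precedence, evaluate 3*2 first
Postfix: 2 3 2 * +


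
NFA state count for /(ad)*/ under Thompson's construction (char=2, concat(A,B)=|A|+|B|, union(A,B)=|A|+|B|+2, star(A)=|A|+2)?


Syntax tree has 2 char leaf(s), 0 union(s), 1 star(s)
chars contribute 2×2 = 4; each union adds +2; each star adds +2
Total: 4 + 0 + 2 = 6 states


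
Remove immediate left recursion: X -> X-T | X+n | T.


Left-recursive alternatives: X-T, X+n; non-recursive: T
Introduce X': X -> TX', X' -> -TX' | +nX' | ε


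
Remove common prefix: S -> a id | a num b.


Common prefix: 'a'
Factored: S -> a S', S' -> id | num b


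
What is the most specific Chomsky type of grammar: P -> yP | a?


Right-linear: every RHS is a terminal or a terminal followed by one nonterminal
Classification: Type 3 (Regular)


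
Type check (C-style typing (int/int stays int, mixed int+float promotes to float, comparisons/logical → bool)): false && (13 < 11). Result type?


Operand types: bool && bool
Rule: logical operators take bool operands and yield bool
Result type: bool


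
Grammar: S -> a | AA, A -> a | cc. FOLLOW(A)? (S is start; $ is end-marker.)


$ ∈ FOLLOW(S). For each A -> αBβ: add FIRST(β)\{ε} to FOLLOW(B); if β nullable, add FOLLOW(A).
FOLLOW(A) = {$, a, c}


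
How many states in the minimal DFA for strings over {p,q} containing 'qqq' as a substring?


KMP-style automaton: 3 progress states + 1 absorbing accept = 4
Minimal DFA: 4 states


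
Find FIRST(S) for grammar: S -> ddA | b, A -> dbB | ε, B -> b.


Per alternative of S: FIRST(ddA) = {d}; FIRST(b) = {b}
FIRST(S) = {b, d}


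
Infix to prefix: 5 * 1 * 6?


left-to-right (same/higher precedence on left): tree is (* (* 5 1) 6)
Prefix: * * 5 1 6


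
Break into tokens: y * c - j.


Scan left to right, longest-match per lexeme
Tokens: ID(y), OP(*), ID(c), OP(-), ID(j)


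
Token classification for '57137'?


Pattern: digits only
Type: INTEGER_LITERAL


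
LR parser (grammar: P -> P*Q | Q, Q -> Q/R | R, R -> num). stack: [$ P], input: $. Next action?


start symbol P on stack, input exhausted
Action: accept


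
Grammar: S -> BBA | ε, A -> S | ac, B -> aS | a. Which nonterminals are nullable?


A nonterminal is nullable iff some alternative derives ε (directly, or every symbol in it is nullable)
Nullable: {A, S}


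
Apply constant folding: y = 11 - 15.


11 - 15 = -4 at compile time
Optimized: y = -4


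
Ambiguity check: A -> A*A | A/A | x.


'x*x/x' has two parse trees (no precedence encoded between * and /)
Ambiguous


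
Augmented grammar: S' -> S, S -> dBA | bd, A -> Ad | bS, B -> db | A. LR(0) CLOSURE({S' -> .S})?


Start: S' -> .S
For each item with dot before a nonterminal B, add B -> .γ for every B-production
Closure: [S' -> .S, S -> .dBA, S -> .bd]


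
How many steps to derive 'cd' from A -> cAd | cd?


Derivation: A => cd
Steps: 1


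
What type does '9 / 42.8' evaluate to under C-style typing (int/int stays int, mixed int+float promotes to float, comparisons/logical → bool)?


Operand types: int / float
Rule: mixed int/float promotes to float; int/int stays int
Result type: float


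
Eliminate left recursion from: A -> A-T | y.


Left-recursive alternatives: A-T; non-recursive: y
Introduce A': A -> yA', A' -> -TA' | ε


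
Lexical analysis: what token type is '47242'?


Pattern: digits only
Type: INTEGER_LITERAL


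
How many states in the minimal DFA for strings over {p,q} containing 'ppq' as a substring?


KMP-style automaton: 3 progress states + 1 absorbing accept = 4
Minimal DFA: 4 states


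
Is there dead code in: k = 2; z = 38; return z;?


k is assigned but never read
Dead: 'k = 2'


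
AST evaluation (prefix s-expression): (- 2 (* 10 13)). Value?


Evaluate inner: (* 10 13) = 130
Evaluate root: (- 2 130) = -128
Result: -128


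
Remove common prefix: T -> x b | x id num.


Common prefix: 'x'
Factored: T -> x T', T' -> b | id num


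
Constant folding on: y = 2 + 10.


2 + 10 = 12 at compile time
Optimized: y = 12


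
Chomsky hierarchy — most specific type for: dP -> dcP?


LHS has context (more than one symbol) and |LHS| ≤ |RHS|
Classification: Type 1 (Context-Sensitive)


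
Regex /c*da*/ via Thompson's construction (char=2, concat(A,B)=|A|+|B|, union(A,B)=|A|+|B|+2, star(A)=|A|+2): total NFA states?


Syntax tree has 3 char leaf(s), 0 union(s), 2 star(s)
chars contribute 3×2 = 6; each union adds +2; each star adds +2
Total: 6 + 0 + 4 = 10 states


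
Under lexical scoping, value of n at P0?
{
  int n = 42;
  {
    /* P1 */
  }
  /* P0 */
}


n declared in the same block as P0
n = 42


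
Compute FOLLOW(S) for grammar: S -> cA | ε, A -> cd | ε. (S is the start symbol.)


$ ∈ FOLLOW(S). For each A -> αBβ: add FIRST(β)\{ε} to FOLLOW(B); if β nullable, add FOLLOW(A).
FOLLOW(S) = {$}


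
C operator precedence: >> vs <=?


'>>' is shift (level 8); '<=' is relational (level 7)
Higher level binds tighter
'>>' has higher precedence than '<='


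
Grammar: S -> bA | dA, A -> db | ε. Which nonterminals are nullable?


A nonterminal is nullable iff some alternative derives ε (directly, or every symbol in it is nullable)
Nullable: {A}


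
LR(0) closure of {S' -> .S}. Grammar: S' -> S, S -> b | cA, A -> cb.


Start: S' -> .S
For each item with dot before a nonterminal B, add B -> .γ for every B-production
Closure: [S' -> .S, S -> .b, S -> .cA]


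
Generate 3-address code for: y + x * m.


Break into single-operator statements:
t1 = x * m
t2 = y + t1


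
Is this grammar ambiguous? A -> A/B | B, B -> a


precedence layered via separate nonterminal B: deterministic
Unambiguous


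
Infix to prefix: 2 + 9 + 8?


left-to-right (same/higher precedence on left): tree is (+ (+ 2 9) 8)
Prefix: + + 2 9 8


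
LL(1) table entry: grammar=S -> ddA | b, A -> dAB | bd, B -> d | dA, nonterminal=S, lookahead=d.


For [S, d]: 'd' ∈ FIRST(ddA)
Entry: S -> ddA


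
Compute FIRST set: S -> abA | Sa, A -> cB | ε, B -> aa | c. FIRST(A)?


Per alternative of A: FIRST(cB) = {c}; FIRST(ε) = {ε}
FIRST(A) = {c, ε}


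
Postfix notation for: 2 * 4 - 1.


Left to right (same or higher precedence on left)
Postfix: 2 4 * 1 -


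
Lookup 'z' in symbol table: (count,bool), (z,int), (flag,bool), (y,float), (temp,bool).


Lookup 'z' → type int


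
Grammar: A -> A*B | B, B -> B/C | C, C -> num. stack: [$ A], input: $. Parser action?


start symbol A on stack, input exhausted
Action: accept


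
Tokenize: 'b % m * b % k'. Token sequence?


Scan left to right, longest-match per lexeme
Tokens: ID(b), OP(%), ID(m), OP(*), ID(b), OP(%), ID(k)


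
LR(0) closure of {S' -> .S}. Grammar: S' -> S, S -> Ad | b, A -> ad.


Start: S' -> .S
For each item with dot before a nonterminal B, add B -> .γ for every B-production
Closure: [S' -> .S, S -> .Ad, S -> .b, A -> .ad]


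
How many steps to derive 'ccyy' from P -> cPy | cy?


Derivation: P => cPy => ccyy
Steps: 2


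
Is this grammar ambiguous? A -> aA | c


right-linear, alternatives start with distinct terminals 'a' vs 'c': unique leftmost derivation
Unambiguous


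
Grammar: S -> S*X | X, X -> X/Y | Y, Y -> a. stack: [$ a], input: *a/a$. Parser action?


'a' on top is the handle for Y -> a
Action: reduce (Y -> a)


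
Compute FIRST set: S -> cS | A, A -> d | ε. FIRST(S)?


Per alternative of S: FIRST(cS) = {c}; FIRST(A) = {d, ε}
FIRST(S) = {c, d, ε}


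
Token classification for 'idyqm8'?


Pattern: letter/underscore followed by alphanumerics, not a keyword
Type: IDENTIFIER


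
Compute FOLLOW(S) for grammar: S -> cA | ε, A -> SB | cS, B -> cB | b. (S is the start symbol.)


$ ∈ FOLLOW(S). For each A -> αBβ: add FIRST(β)\{ε} to FOLLOW(B); if β nullable, add FOLLOW(A).
FOLLOW(S) = {$, b, c}


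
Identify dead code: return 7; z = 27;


statement follows a return and is unreachable
Dead: 'z = 27'


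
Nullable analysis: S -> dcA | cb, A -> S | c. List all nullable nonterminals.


A nonterminal is nullable iff some alternative derives ε (directly, or every symbol in it is nullable)
Nullable: {}


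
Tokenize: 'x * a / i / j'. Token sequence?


Scan left to right, longest-match per lexeme
Tokens: ID(x), OP(*), ID(a), OP(/), ID(i), OP(/), ID(j)


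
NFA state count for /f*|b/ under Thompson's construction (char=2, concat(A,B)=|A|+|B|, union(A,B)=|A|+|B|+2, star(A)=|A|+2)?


Syntax tree has 2 char leaf(s), 1 union(s), 1 star(s)
chars contribute 2×2 = 4; each union adds +2; each star adds +2
Total: 4 + 2 + 2 = 8 states


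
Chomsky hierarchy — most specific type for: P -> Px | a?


Left-linear: every RHS is a terminal or one nonterminal followed by a terminal
Classification: Type 3 (Regular)


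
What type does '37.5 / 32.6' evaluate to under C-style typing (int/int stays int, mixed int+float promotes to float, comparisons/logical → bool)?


Operand types: float / float
Rule: mixed int/float promotes to float; int/int stays int
Result type: float


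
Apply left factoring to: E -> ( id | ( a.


Common prefix: '('
Factored: E -> ( E', E' -> id | a


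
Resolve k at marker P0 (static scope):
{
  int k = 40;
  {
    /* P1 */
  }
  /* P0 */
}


k declared in the same block as P0
k = 40


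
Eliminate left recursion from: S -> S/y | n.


Left-recursive alternatives: S/y; non-recursive: n
Introduce S': S -> nS', S' -> /yS' | ε


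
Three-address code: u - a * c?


Break into single-operator statements:
t1 = a * c
t2 = u - t1


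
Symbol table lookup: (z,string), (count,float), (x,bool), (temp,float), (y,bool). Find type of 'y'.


Lookup 'y' → type bool
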